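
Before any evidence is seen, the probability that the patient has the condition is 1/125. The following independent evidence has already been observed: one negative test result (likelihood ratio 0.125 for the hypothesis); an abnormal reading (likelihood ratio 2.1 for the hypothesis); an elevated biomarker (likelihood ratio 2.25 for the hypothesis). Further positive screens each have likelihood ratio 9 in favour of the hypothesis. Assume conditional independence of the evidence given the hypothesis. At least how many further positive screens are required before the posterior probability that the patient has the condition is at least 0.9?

Prior odds = 0.008/0.992 = 1/124.
Combined Bayes factor of the evidence already in hand = 0.125 × 2.1 × 2.25 = 0.590625.
Odds after that evidence = (1/124) × 0.590625 = 189/39680.
Target odds = 0.9/0.1 = 9.
Need 9ⁿ ≥ 9 ÷ (189/39680) = 39680/21.
9³ = 729 falls short of 39680/21 but 9⁴ = 6561 reaches it, so n = 4.

4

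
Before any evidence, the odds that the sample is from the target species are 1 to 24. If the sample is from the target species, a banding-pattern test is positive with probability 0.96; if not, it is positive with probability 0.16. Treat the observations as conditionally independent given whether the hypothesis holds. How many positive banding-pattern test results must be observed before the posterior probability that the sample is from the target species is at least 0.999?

Prior odds = 1/24.
Likelihood ratio of a positive = 0.96/0.16 = 6.
Target posterior odds = 0.999/0.001 = 999.
Need (1/24) × 6ⁿ ≥ 999, i.e. 6ⁿ ≥ 23976.
6⁵ = 7776 falls short of 23976 but 6⁶ = 46656 reaches it, so n = 6.

6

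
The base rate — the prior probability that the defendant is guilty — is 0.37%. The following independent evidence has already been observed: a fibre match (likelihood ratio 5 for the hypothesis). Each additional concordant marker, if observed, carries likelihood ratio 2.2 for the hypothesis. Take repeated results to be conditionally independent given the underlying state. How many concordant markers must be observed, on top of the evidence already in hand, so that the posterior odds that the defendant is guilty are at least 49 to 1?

Prior odds = 0.0037/0.9963 = 37/9963.
Bayes factor of the evidence already in hand = 5.
Odds after that evidence = (37/9963) × 5 = 185/9963.
Target odds = 49.
Need 2.2ⁿ ≥ 49 ÷ (185/9963) = 488187/185.
2.2⁹ ≈1207.27 falls short of 488187/185 but 2.2¹⁰ ≈2655.99 reaches it, so n = 10.

10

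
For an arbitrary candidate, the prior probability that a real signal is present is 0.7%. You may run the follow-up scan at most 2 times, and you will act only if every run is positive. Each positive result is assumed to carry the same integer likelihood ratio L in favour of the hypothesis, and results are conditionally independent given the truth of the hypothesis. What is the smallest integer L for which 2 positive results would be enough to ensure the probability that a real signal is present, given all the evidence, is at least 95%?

Prior odds = 0.007/0.993 = 7/993.
Target odds = 0.95/0.05 = 19.
Need L² ≥ 19 ÷ (7/993) = 18867/7.
51² = 2601 < 18867/7 ≤ 2704 = 52², so L = 52.

52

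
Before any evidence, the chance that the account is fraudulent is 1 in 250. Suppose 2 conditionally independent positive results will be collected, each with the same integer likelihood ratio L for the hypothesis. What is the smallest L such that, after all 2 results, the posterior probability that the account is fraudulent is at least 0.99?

158

Prior odds = 0.004/0.996 = 1/249.
Target odds = 0.99/0.01 = 99.
Need L² ≥ 99 ÷ (1/249) = 24651.
157² = 24649 < 24651 ≤ 24964 = 158², so L = 158.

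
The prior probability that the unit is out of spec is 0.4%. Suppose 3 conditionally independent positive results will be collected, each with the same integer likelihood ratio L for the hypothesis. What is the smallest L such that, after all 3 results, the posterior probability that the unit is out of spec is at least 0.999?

Prior odds = 0.004/0.996 = 1/249.
Target odds = 0.999/0.001 = 999.
Need L³ ≥ 999 ÷ (1/249) = 248751.
62³ = 238328 < 248751 ≤ 250047 = 63³, so L = 63.

63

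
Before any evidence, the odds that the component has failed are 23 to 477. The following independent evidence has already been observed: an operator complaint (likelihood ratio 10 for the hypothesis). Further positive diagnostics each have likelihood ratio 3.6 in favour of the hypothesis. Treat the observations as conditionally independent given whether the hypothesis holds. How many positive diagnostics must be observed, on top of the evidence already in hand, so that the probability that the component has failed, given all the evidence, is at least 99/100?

Prior odds = 23/477.
Bayes factor of the evidence already in hand = 10.
Odds after that evidence = (23/477) × 10 = 230/477.
Target odds = 0.99/0.01 = 99.
Need 3.6ⁿ ≥ 99 ÷ (230/477) = 47223/230.
3.6⁴ = 167.9616 falls short of 47223/230 but 3.6⁵ = 604.66176 reaches it, so n = 5.

5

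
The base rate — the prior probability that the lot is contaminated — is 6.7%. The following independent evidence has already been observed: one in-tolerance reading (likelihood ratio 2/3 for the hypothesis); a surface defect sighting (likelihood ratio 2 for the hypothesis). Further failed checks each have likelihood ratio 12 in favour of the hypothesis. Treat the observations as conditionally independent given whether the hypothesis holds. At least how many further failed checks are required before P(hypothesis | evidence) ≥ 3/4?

2

Prior odds = 0.067/0.933 = 67/933.
Combined Bayes factor of the evidence already in hand = (2/3) × 2 = 4/3.
Odds after that evidence = (67/933) × 4/3 = 268/2799.
Target odds = 0.75/0.25 = 3.
Need 12ⁿ ≥ 3 ÷ (268/2799) = 8397/268.
12¹ = 12 falls short of 8397/268 but 12² = 144 reaches it, so n = 2.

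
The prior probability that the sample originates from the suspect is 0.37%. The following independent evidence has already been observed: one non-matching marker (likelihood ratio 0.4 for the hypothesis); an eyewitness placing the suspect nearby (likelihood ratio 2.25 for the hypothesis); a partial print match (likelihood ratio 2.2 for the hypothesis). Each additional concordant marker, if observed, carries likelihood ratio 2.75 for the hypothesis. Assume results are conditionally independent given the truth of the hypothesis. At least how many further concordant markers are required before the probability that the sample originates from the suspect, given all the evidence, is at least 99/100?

10

Prior odds = 0.0037/0.9963 = 37/9963.
Combined Bayes factor of the evidence already in hand = 0.4 × 2.25 × 2.2 = 1.98.
Odds after that evidence = (37/9963) × 1.98 = 407/55350.
Target odds = 0.99/0.01 = 99.
Need 2.75ⁿ ≥ 99 ÷ (407/55350) = 498150/37.
2.75⁹ ≈8994.86 falls short of 498150/37 but 2.75¹⁰ ≈24735.9 reaches it, so n = 10.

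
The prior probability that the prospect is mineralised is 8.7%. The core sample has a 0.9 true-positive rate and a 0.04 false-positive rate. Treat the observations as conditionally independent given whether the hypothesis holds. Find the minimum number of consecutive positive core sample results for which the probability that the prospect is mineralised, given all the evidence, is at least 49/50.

3

Prior odds: 0.087 ÷ 0.913 = 87/913.
Likelihood ratio of a positive result = 0.9/0.04 = 22.5.
Target posterior odds = 0.98/0.02 = 49.
Need (87/913) × 22.5ⁿ ≥ 49, i.e. 22.5ⁿ ≥ 44737/87.
22.5² = 506.25 falls short of 44737/87 but 22.5³ = 11390.625 reaches it, so n = 3.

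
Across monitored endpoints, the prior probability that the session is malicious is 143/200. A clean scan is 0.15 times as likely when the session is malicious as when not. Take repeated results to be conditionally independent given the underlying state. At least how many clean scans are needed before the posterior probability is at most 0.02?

Prior odds: 0.715 ÷ 0.285 = 143/57.
Likelihood ratio per clean scan = 0.15.
Target posterior odds = 0.02/0.98 = 1/49.
Need (143/57) × 0.15ⁿ ≤ 1/49, i.e. 0.15ⁿ ≤ 57/7007.
0.15² = 0.0225 is still above 57/7007 but 0.15³ = 0.003375 is at or below it, so n = 3.

3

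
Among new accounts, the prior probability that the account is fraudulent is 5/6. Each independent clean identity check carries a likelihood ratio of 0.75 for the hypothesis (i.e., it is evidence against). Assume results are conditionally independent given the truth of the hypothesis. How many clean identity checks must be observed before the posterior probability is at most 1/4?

10

Prior odds: (5/6) ÷ (1/6) = 5.
Likelihood ratio per clean identity check = 0.75.
Target odds: 0.25 ÷ 0.75 = 1/3.
Require 0.75ⁿ ≤ 1/3 ÷ 5 = 1/15.
0.75⁹ = 19683/262144 is still above 1/15 but 0.75¹⁰ = 59049/1048576 is at or below it, so n = 10.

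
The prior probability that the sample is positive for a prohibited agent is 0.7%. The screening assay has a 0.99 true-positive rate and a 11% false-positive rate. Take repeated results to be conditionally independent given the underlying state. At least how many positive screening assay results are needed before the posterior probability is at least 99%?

5

Prior odds = 0.007/0.993 = 7/993.
Likelihood ratio of a positive result = 0.99/0.11 = 9.
Target posterior odds = 0.99/0.01 = 99.
Require 9ⁿ ≥ 99 ÷ (7/993) = 98307/7.
9⁴ = 6561 falls short of 98307/7 but 9⁵ = 59049 reaches it, so n = 5.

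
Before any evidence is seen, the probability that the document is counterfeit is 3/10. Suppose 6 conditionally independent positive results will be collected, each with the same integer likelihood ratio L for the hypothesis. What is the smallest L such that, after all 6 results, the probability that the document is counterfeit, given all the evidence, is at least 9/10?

2

Prior odds = 0.3/0.7 = 3/7.
Target odds = 0.9/0.1 = 9.
Need L⁶ ≥ 9 ÷ (3/7) = 21.
1⁶ = 1 < 21 ≤ 64 = 2⁶, so L = 2.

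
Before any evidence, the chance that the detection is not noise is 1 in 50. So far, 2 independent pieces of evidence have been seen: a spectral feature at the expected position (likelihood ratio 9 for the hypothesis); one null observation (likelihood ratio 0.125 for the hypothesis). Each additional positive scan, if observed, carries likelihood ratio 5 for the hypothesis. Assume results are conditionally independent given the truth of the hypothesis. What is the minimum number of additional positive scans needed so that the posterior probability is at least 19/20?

5

Prior odds = 0.02/0.98 = 1/49.
Combined Bayes factor of the evidence already in hand = 9 × 0.125 = 1.125.
Odds after that evidence = (1/49) × 1.125 = 9/392.
Target odds = 0.95/0.05 = 19.
Need 5ⁿ ≥ 19 ÷ (9/392) = 7448/9.
5⁴ = 625 falls short of 7448/9 but 5⁵ = 3125 reaches it, so n = 5.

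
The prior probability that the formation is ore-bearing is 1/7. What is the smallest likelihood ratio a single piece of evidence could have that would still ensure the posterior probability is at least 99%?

594

Prior odds = (1/7)/(6/7) = 1/6.
Target odds = 0.99/0.01 = 99.
Required Bayes factor = 99 ÷ (1/6) = 594.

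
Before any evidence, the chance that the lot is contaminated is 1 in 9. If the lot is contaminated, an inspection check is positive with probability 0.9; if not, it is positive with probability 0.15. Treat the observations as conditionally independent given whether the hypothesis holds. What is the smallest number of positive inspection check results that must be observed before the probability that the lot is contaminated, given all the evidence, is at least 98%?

Prior odds: (1/9) ÷ (8/9) = 0.125.
Likelihood ratio of a positive = 0.9/0.15 = 6.
Target posterior odds = 0.98/0.02 = 49.
Require 6ⁿ ≥ 49 ÷ 0.125 = 392.
6³ = 216 falls short of 392 but 6⁴ = 1296 reaches it, so n = 4.

4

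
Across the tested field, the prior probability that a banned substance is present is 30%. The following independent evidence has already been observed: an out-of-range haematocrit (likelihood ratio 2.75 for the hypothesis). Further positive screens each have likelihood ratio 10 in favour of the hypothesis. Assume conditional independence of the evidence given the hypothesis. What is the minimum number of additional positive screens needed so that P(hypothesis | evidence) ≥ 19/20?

2

Prior odds = 0.3/0.7 = 3/7.
Bayes factor of the evidence already in hand = 2.75.
Odds after that evidence = (3/7) × 2.75 = 33/28.
Target odds = 0.95/0.05 = 19.
Need 10ⁿ ≥ 19 ÷ (33/28) = 532/33.
10¹ = 10 falls short of 532/33 but 10² = 100 reaches it, so n = 2.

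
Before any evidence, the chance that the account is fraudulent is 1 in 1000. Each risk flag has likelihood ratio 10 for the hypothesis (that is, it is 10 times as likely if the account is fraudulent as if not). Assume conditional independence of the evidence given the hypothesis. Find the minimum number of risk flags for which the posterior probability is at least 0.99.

Prior odds: 0.001 ÷ 0.999 = 1/999.
Likelihood ratio per risk flag = 10.
Target odds: 0.99 ÷ 0.01 = 99.
Need (1/999) × 10ⁿ ≥ 99, i.e. 10ⁿ ≥ 98901.
10⁴ = 10000 falls short of 98901 but 10⁵ = 100000 reaches it, so n = 5.

5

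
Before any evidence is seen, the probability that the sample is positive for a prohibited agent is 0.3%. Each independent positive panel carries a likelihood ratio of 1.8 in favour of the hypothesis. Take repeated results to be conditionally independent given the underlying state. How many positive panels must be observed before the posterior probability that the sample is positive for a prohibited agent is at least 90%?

14

Prior odds: 0.003 ÷ 0.997 = 3/997.
Likelihood ratio per positive panel = 1.8.
Target posterior odds = 0.9/0.1 = 9.
Need (3/997) × 1.8ⁿ ≥ 9, i.e. 1.8ⁿ ≥ 2991.
1.8¹³ ≈2082.3 falls short of 2991 but 1.8¹⁴ ≈3748.13 reaches it, so n = 14.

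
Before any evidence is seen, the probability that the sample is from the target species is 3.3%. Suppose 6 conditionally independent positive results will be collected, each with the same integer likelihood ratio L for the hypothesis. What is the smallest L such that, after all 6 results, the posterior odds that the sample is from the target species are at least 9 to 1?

Prior odds = 0.033/0.967 = 33/967.
Target odds = 9.
Need L⁶ ≥ 9 ÷ (33/967) = 2901/11.
2⁶ = 64 < 2901/11 ≤ 729 = 3⁶, so L = 3.

3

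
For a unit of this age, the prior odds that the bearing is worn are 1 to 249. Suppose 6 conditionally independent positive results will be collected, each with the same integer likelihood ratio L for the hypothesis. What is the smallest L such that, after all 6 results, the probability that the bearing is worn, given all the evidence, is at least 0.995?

Prior odds = 1/249.
Target odds = 0.995/0.005 = 199.
Need L⁶ ≥ 199 ÷ (1/249) = 49551.
6⁶ = 46656 < 49551 ≤ 117649 = 7⁶, so L = 7.

7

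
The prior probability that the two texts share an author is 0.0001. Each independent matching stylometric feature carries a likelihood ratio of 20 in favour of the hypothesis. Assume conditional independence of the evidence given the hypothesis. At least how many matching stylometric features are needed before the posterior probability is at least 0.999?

Prior odds: 0.0001 ÷ 0.9999 = 1/9999.
Likelihood ratio per matching stylometric feature = 20.
Target posterior odds = 0.999/0.001 = 999.
Need (1/9999) × 20ⁿ ≥ 999, i.e. 20ⁿ ≥ 9989001.
20⁵ = 3200000 falls short of 9989001 but 20⁶ = 64000000 reaches it, so n = 6.

6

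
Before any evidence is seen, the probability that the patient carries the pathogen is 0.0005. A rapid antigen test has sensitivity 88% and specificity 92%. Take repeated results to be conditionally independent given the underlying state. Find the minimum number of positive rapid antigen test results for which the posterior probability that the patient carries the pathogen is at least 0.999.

Prior odds: 0.0005 ÷ 0.9995 = 1/1999.
False-positive rate = 1 − 0.92 = 0.08; likelihood ratio of a positive = 0.88/0.08 = 11.
Target odds: 0.999 ÷ 0.001 = 999.
Need (1/1999) × 11ⁿ ≥ 999, i.e. 11ⁿ ≥ 1997001.
11⁶ = 1771561 falls short of 1997001 but 11⁷ = 19487171 reaches it, so n = 7.

7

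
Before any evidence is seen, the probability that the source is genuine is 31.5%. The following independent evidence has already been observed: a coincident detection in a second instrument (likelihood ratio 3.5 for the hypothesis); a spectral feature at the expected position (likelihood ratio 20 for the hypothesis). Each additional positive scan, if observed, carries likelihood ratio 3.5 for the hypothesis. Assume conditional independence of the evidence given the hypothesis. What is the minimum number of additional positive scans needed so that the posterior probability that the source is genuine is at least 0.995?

Prior odds = 0.315/0.685 = 63/137.
Combined Bayes factor of the evidence already in hand = 3.5 × 20 = 70.
Odds after that evidence = (63/137) × 70 = 4410/137.
Target odds = 0.995/0.005 = 199.
Need 3.5ⁿ ≥ 199 ÷ (4410/137) = 27263/4410.
3.5¹ = 3.5 falls short of 27263/4410 but 3.5² = 12.25 reaches it, so n = 2.

2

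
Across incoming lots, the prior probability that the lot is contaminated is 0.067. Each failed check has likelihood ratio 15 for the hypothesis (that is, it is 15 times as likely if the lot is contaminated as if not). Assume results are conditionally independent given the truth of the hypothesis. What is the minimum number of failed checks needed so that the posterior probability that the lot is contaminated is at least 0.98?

Prior odds = 0.067/0.933 = 67/933.
Likelihood ratio per failed check = 15.
Target odds: 0.98 ÷ 0.02 = 49.
Need (67/933) × 15ⁿ ≥ 49, i.e. 15ⁿ ≥ 45717/67.
15² = 225 falls short of 45717/67 but 15³ = 3375 reaches it, so n = 3.

3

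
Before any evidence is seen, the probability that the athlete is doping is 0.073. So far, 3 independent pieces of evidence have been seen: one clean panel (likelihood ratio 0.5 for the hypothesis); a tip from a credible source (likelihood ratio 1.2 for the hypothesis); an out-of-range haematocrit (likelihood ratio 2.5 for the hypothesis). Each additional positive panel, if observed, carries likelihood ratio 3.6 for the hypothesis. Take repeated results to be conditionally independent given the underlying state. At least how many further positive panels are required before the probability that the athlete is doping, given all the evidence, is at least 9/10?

4

Prior odds = 0.073/0.927 = 73/927.
Combined Bayes factor of the evidence already in hand = 0.5 × 1.2 × 2.5 = 1.5.
Odds after that evidence = (73/927) × 1.5 = 73/618.
Target odds = 0.9/0.1 = 9.
Need 3.6ⁿ ≥ 9 ÷ (73/618) = 5562/73.
3.6³ = 46.656 falls short of 5562/73 but 3.6⁴ = 167.9616 reaches it, so n = 4.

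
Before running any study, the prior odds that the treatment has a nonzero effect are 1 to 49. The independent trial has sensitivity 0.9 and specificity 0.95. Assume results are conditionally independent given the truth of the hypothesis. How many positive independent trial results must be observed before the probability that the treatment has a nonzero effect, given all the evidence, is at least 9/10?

Prior odds = 1/49.
False-positive rate = 1 − 0.95 = 0.05; likelihood ratio of a positive = 0.9/0.05 = 18.
Target odds: 0.9 ÷ 0.1 = 9.
Need (1/49) × 18ⁿ ≥ 9, i.e. 18ⁿ ≥ 441.
18² = 324 falls short of 441 but 18³ = 5832 reaches it, so n = 3.

3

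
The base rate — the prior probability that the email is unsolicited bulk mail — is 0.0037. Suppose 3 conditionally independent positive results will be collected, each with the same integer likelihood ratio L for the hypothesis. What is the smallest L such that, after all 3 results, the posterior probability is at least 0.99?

Prior odds = 0.0037/0.9963 = 37/9963.
Target odds = 0.99/0.01 = 99.
Need L³ ≥ 99 ÷ (37/9963) = 986337/37.
29³ = 24389 < 986337/37 ≤ 27000 = 30³, so L = 30.

30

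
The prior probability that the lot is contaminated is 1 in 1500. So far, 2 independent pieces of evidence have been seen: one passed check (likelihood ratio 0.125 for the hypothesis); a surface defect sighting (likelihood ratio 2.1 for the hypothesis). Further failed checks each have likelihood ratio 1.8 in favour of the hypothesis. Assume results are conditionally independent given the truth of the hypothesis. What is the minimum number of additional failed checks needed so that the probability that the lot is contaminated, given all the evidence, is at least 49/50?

Prior odds = (1/1500)/(1499/1500) = 1/1499.
Combined Bayes factor of the evidence already in hand = 0.125 × 2.1 = 0.2625.
Odds after that evidence = (1/1499) × 0.2625 = 21/119920.
Target odds = 0.98/0.02 = 49.
Need 1.8ⁿ ≥ 49 ÷ (21/119920) = 839440/3.
1.8²¹ ≈229468 falls short of 839440/3 but 1.8²² ≈413043 reaches it, so n = 22.

22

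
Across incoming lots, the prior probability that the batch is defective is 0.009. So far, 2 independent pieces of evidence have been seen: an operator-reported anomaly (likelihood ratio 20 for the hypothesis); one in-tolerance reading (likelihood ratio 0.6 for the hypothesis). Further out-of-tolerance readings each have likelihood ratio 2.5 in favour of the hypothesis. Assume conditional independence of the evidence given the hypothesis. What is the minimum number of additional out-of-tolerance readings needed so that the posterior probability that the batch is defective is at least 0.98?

Prior odds = 0.009/0.991 = 9/991.
Combined Bayes factor of the evidence already in hand = 20 × 0.6 = 12.
Odds after that evidence = (9/991) × 12 = 108/991.
Target odds = 0.98/0.02 = 49.
Need 2.5ⁿ ≥ 49 ÷ (108/991) = 48559/108.
2.5⁶ = 244.140625 falls short of 48559/108 but 2.5⁷ = 610.3515625 reaches it, so n = 7.

7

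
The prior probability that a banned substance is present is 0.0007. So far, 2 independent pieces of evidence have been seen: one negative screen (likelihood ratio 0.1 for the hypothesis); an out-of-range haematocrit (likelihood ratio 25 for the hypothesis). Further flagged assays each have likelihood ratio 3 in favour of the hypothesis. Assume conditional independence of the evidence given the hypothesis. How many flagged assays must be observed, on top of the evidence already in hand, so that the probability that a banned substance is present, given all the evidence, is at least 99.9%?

Prior odds = 0.0007/0.9993 = 7/9993.
Combined Bayes factor of the evidence already in hand = 0.1 × 25 = 2.5.
Odds after that evidence = (7/9993) × 2.5 = 35/19986.
Target odds = 0.999/0.001 = 999.
Need 3ⁿ ≥ 999 ÷ (35/19986) = 19966014/35.
3¹² = 531441 falls short of 19966014/35 but 3¹³ = 1594323 reaches it, so n = 13.

13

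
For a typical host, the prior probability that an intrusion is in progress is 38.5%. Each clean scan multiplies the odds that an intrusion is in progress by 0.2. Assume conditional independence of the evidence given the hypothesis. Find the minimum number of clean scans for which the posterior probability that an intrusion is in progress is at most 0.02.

3

Prior odds: 0.385 ÷ 0.615 = 77/123.
Likelihood ratio per clean scan = 0.2.
Target posterior odds = 0.02/0.98 = 1/49.
Need (77/123) × 0.2ⁿ ≤ 1/49, i.e. 0.2ⁿ ≤ 123/3773.
0.2² = 0.04 is still above 123/3773 but 0.2³ = 0.008 is at or below it, so n = 3.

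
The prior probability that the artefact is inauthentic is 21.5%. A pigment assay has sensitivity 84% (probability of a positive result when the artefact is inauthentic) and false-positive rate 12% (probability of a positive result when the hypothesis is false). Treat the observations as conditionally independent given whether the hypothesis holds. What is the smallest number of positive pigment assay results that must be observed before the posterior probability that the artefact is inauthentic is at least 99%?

Prior odds: 0.215 ÷ 0.785 = 43/157.
Likelihood ratio of a positive result = 0.84/0.12 = 7.
Target odds: 0.99 ÷ 0.01 = 99.
Require 7ⁿ ≥ 99 ÷ (43/157) = 15543/43.
7³ = 343 falls short of 15543/43 but 7⁴ = 2401 reaches it, so n = 4.

4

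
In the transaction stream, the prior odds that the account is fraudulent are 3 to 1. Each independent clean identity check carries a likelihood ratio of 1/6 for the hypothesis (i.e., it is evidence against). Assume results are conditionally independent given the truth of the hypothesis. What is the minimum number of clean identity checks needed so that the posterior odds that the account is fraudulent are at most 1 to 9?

2

Prior odds = 3.
Likelihood ratio per clean identity check = 1/6.
Target odds = 1/9.
Require (1/6)ⁿ ≤ 1/9 ÷ 3 = 1/27.
(1/6)¹ = 1/6 is still above 1/27 but (1/6)² = 1/36 is at or below it, so n = 2.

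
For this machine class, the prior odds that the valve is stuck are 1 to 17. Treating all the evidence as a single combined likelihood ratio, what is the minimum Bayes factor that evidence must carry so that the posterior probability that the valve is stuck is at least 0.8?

68

Prior odds = 1/17.
Target odds = 0.8/0.2 = 4.
Required Bayes factor = 4 ÷ (1/17) = 68.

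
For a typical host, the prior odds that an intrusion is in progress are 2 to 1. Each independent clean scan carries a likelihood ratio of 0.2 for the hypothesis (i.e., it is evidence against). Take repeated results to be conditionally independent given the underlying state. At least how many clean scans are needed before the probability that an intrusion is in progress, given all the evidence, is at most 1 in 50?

Prior odds = 2.
Likelihood ratio per clean scan = 0.2.
Target posterior odds = 0.02/0.98 = 1/49.
Need 2 × 0.2ⁿ ≤ 1/49, i.e. 0.2ⁿ ≤ 1/98.
0.2² = 0.04 is still above 1/98 but 0.2³ = 0.008 is at or below it, so n = 3.

3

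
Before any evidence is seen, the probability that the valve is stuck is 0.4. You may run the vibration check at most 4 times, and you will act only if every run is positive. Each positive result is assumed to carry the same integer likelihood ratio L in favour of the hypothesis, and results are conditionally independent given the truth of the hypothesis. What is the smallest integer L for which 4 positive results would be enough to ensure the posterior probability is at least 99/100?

4

Prior odds = 0.4/0.6 = 2/3.
Target odds = 0.99/0.01 = 99.
Need L⁴ ≥ 99 ÷ (2/3) = 148.5.
3⁴ = 81 < 148.5 ≤ 256 = 4⁴, so L = 4.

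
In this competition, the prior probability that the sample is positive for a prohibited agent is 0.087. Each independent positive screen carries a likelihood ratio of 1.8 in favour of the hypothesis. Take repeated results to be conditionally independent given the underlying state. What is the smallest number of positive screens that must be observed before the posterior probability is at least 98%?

11

Prior odds: 0.087 ÷ 0.913 = 87/913.
Likelihood ratio per positive screen = 1.8.
Target posterior odds = 0.98/0.02 = 49.
Require 1.8ⁿ ≥ 49 ÷ (87/913) = 44737/87.
1.8¹⁰ ≈357.047 falls short of 44737/87 but 1.8¹¹ ≈642.684 reaches it, so n = 11.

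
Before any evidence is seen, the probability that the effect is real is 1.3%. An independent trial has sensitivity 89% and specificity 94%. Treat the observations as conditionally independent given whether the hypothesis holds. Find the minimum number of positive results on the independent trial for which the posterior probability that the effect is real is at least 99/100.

4

Prior odds: 0.013 ÷ 0.987 = 13/987.
False-positive rate = 1 − 0.94 = 0.06; likelihood ratio of a positive = 0.89/0.06 = 89/6.
Target odds: 0.99 ÷ 0.01 = 99.
Require (89/6)ⁿ ≥ 99 ÷ (13/987) = 97713/13.
(89/6)³ = 704969/216 falls short of 97713/13 but (89/6)⁴ = 62742241/1296 reaches it, so n = 4.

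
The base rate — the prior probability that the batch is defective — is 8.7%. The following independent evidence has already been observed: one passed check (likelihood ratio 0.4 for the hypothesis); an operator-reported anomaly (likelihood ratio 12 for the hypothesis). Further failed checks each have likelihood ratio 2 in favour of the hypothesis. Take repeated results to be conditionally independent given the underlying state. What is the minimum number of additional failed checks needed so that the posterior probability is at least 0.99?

8

Prior odds = 0.087/0.913 = 87/913.
Combined Bayes factor of the evidence already in hand = 0.4 × 12 = 4.8.
Odds after that evidence = (87/913) × 4.8 = 2088/4565.
Target odds = 0.99/0.01 = 99.
Need 2ⁿ ≥ 99 ÷ (2088/4565) = 50215/232.
2⁷ = 128 falls short of 50215/232 but 2⁸ = 256 reaches it, so n = 8.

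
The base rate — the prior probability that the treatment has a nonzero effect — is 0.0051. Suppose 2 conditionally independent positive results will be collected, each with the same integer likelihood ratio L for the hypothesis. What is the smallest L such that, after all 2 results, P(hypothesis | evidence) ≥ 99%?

Prior odds = 0.0051/0.9949 = 51/9949.
Target odds = 0.99/0.01 = 99.
Need L² ≥ 99 ÷ (51/9949) = 328317/17.
138² = 19044 < 328317/17 ≤ 19321 = 139², so L = 139.

139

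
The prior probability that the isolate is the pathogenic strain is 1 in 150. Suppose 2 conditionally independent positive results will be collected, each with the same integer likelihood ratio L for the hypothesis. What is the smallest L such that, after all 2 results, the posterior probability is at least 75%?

22

Prior odds = (1/150)/(149/150) = 1/149.
Target odds = 0.75/0.25 = 3.
Need L² ≥ 3 ÷ (1/149) = 447.
21² = 441 < 447 ≤ 484 = 22², so L = 22.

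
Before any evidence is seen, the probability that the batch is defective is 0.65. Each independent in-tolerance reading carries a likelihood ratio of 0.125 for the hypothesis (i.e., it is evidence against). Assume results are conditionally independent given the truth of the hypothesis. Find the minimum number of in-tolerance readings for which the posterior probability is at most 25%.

Prior odds: 0.65 ÷ 0.35 = 13/7.
Likelihood ratio per in-tolerance reading = 0.125.
Target odds: 0.25 ÷ 0.75 = 1/3.
Need (13/7) × 0.125ⁿ ≤ 1/3, i.e. 0.125ⁿ ≤ 7/39.
0.125¹ = 0.125, which is already at or below the required 7/39; so n = 1.

1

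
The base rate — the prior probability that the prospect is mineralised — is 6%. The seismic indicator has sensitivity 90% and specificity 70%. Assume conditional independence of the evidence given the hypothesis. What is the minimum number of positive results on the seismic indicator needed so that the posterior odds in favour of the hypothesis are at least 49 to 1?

7

Prior odds: 0.06 ÷ 0.94 = 3/47.
False-positive rate = 1 − 0.7 = 0.3; likelihood ratio of a positive = 0.9/0.3 = 3.
Target odds = 49.
Require 3ⁿ ≥ 49 ÷ (3/47) = 2303/3.
3⁶ = 729 falls short of 2303/3 but 3⁷ = 2187 reaches it, so n = 7.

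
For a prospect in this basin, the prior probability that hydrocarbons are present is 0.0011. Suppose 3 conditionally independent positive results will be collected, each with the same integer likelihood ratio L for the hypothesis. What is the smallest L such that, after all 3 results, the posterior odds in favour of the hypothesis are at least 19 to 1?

Prior odds = 0.0011/0.9989 = 11/9989.
Target odds = 19.
Need L³ ≥ 19 ÷ (11/9989) = 189791/11.
25³ = 15625 < 189791/11 ≤ 17576 = 26³, so L = 26.

26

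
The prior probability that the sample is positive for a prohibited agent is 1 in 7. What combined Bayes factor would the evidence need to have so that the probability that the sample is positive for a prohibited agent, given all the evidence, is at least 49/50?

Prior odds = (1/7)/(6/7) = 1/6.
Target odds = 0.98/0.02 = 49.
Required Bayes factor = 49 ÷ (1/6) = 294.

294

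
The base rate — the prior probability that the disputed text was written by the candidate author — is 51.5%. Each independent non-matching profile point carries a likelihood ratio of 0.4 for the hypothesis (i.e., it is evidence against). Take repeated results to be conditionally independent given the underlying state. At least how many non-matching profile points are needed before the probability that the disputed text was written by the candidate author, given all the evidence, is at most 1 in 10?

3

Prior odds: 0.515 ÷ 0.485 = 103/97.
Likelihood ratio per non-matching profile point = 0.4.
Target posterior odds = 0.1/0.9 = 1/9.
Require 0.4ⁿ ≤ 1/9 ÷ (103/97) = 97/927.
0.4² = 0.16 is still above 97/927 but 0.4³ = 0.064 is at or below it, so n = 3.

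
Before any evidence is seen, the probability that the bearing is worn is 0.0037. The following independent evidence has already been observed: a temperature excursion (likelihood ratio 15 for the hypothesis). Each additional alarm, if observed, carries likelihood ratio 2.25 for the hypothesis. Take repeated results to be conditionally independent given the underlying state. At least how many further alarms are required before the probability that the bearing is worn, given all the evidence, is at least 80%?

6

Prior odds = 0.0037/0.9963 = 37/9963.
Bayes factor of the evidence already in hand = 15.
Odds after that evidence = (37/9963) × 15 = 185/3321.
Target odds = 0.8/0.2 = 4.
Need 2.25ⁿ ≥ 4 ÷ (185/3321) = 13284/185.
2.25⁵ = 59049/1024 falls short of 13284/185 but 2.25⁶ = 531441/4096 reaches it, so n = 6.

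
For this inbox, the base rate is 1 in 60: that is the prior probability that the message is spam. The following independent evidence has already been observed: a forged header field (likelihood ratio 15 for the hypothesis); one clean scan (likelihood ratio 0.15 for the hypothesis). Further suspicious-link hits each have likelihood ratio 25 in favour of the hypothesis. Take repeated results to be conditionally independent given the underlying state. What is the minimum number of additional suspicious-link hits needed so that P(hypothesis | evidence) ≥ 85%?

Prior odds = (1/60)/(59/60) = 1/59.
Combined Bayes factor of the evidence already in hand = 15 × 0.15 = 2.25.
Odds after that evidence = (1/59) × 2.25 = 9/236.
Target odds = 0.85/0.15 = 17/3.
Need 25ⁿ ≥ 17/3 ÷ (9/236) = 4012/27.
25¹ = 25 falls short of 4012/27 but 25² = 625 reaches it, so n = 2.

2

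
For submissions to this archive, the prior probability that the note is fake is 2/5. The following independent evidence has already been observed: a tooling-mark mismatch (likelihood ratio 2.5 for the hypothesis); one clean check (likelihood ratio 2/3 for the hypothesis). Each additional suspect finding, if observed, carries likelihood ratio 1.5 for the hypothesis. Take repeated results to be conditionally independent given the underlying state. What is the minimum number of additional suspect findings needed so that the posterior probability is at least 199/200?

Prior odds = 0.4/0.6 = 2/3.
Combined Bayes factor of the evidence already in hand = 2.5 × (2/3) = 5/3.
Odds after that evidence = (2/3) × 5/3 = 10/9.
Target odds = 0.995/0.005 = 199.
Need 1.5ⁿ ≥ 199 ÷ (10/9) = 179.1.
1.5¹² = 531441/4096 falls short of 179.1 but 1.5¹³ = 1594323/8192 reaches it, so n = 13.

13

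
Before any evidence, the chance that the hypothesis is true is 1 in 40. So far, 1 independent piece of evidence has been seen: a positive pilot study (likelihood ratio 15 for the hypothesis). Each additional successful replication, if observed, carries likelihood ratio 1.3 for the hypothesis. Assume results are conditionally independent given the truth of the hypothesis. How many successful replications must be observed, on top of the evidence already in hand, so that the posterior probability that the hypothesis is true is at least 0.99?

22

Prior odds = 0.025/0.975 = 1/39.
Bayes factor of the evidence already in hand = 15.
Odds after that evidence = (1/39) × 15 = 5/13.
Target odds = 0.99/0.01 = 99.
Need 1.3ⁿ ≥ 99 ÷ (5/13) = 257.4.
1.3²¹ ≈247.065 falls short of 257.4 but 1.3²² ≈321.184 reaches it, so n = 22.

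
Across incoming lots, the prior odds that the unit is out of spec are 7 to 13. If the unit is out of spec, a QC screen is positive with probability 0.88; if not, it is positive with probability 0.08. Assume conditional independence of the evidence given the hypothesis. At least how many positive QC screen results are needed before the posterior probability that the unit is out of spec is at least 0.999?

Prior odds = 7/13.
Likelihood ratio of a positive = 0.88/0.08 = 11.
Target posterior odds = 0.999/0.001 = 999.
Need (7/13) × 11ⁿ ≥ 999, i.e. 11ⁿ ≥ 12987/7.
11³ = 1331 falls short of 12987/7 but 11⁴ = 14641 reaches it, so n = 4.

4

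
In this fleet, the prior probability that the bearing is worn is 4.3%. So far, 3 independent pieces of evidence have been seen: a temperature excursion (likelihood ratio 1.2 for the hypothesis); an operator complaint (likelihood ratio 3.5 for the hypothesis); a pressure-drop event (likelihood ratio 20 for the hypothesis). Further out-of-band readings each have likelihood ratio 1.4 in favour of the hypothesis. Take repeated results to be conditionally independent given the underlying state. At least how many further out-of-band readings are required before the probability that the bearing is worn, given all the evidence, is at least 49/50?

8

Prior odds = 0.043/0.957 = 43/957.
Combined Bayes factor of the evidence already in hand = 1.2 × 3.5 × 20 = 84.
Odds after that evidence = (43/957) × 84 = 1204/319.
Target odds = 0.98/0.02 = 49.
Need 1.4ⁿ ≥ 49 ÷ (1204/319) = 2233/172.
1.4⁷ = 823543/78125 falls short of 2233/172 but 1.4⁸ = 5764801/390625 reaches it, so n = 8.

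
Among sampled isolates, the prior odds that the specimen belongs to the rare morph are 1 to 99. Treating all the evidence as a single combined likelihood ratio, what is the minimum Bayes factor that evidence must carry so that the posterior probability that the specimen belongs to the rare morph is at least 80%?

396

Prior odds = 1/99.
Target odds = 0.8/0.2 = 4.
Required Bayes factor = 4 ÷ (1/99) = 396.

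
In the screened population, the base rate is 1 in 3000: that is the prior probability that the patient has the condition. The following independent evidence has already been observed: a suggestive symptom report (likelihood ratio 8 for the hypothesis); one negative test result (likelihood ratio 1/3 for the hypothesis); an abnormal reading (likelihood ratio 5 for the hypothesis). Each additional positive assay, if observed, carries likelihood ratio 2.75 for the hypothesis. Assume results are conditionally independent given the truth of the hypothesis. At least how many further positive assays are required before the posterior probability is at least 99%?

Prior odds = (1/3000)/(2999/3000) = 1/2999.
Combined Bayes factor of the evidence already in hand = 8 × (1/3) × 5 = 40/3.
Odds after that evidence = (1/2999) × 40/3 = 40/8997.
Target odds = 0.99/0.01 = 99.
Need 2.75ⁿ ≥ 99 ÷ (40/8997) = 22267.575.
2.75⁹ ≈8994.86 falls short of 22267.575 but 2.75¹⁰ ≈24735.9 reaches it, so n = 10.

10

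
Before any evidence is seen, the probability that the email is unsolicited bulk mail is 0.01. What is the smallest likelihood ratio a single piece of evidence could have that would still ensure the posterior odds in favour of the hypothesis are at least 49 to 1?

Prior odds = 0.01/0.99 = 1/99.
Target odds = 49.
Required Bayes factor = 49 ÷ (1/99) = 4851.

4851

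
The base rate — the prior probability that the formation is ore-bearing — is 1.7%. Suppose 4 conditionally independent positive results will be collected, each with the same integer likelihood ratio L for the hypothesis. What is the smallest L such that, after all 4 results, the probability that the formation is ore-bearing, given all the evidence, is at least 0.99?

Prior odds = 0.017/0.983 = 17/983.
Target odds = 0.99/0.01 = 99.
Need L⁴ ≥ 99 ÷ (17/983) = 97317/17.
8⁴ = 4096 < 97317/17 ≤ 6561 = 9⁴, so L = 9.

9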